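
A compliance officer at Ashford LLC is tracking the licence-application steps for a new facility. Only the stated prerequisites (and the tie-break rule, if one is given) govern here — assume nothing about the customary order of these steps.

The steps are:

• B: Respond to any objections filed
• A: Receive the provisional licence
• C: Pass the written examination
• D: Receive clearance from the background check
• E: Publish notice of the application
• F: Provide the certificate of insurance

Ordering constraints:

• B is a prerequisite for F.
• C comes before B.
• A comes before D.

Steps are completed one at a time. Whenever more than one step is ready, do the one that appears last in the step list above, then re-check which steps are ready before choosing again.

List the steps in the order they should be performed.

E, C, A, D, B, F

E, C and A have no prerequisites; E is listed later, so E is first.
C and A are both available; C is listed later → C.
Now A and B have their prerequisites met. A is listed later, so A next.
Now D and B have their prerequisites met. D is listed later, so D next.
B is the only step now ready → B.
F is the only step now ready → F.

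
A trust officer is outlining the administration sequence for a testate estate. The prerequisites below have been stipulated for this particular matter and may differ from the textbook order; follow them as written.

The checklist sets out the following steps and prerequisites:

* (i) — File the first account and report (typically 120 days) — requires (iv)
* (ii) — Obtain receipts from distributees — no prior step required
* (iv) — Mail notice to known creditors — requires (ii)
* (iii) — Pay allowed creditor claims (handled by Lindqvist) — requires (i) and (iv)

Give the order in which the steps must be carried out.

Only (ii) has no prerequisites, so it is first.
That leaves (iv) as the only ready step → (iv).
Next only (i) has its prerequisites met → (i).
Next only (iii) has its prerequisites met → (iii).

(ii) (iv) (i) (iii)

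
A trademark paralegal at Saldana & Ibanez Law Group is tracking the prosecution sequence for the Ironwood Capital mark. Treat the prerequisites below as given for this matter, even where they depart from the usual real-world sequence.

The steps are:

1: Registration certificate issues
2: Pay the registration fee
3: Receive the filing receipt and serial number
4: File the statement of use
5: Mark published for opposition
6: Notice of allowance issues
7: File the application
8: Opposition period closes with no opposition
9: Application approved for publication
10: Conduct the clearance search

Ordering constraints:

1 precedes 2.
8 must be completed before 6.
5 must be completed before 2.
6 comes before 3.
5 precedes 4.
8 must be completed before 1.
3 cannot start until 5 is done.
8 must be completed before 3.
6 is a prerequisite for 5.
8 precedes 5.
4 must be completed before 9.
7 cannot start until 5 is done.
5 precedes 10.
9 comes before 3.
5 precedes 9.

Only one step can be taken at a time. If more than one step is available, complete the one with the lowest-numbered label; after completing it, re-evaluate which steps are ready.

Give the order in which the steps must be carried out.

8 has no prerequisites → 8 first.
1 and 6 are both available; 1 has the earlier label → 1.
Next only 6 has its prerequisites met → 6.
5 needed 6 and 8, now all done → 5.
Now 2, 4, 7 and 10 have their prerequisites met. 2 has the earlier label, so 2 next.
4, 7 and 10 are all available; 4 has the earlier label → 4.
7, 9 and 10 are all available; 7 has the earlier label → 7.
Ready: 9 and 10. 9 has the earlier label → 9.
Now 3 and 10 have their prerequisites met. 3 has the earlier label, so 3 next.
10 is the only step now ready → 10.

8 → 1 → 6 → 5 → 2 → 4 → 7 → 9 → 3 → 10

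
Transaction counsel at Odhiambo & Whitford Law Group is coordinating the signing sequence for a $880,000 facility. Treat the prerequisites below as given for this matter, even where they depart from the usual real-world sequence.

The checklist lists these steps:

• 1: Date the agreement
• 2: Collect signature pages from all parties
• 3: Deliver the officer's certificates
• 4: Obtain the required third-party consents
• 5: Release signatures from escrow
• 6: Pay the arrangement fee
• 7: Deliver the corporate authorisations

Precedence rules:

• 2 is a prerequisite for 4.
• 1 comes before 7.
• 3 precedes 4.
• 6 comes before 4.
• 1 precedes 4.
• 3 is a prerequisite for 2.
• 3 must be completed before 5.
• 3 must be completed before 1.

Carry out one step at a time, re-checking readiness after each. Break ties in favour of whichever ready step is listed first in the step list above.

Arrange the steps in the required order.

3, 1, 2, 5, 6, 4, 7

Nothing is required for 3 and 6. 3 is listed earlier → 3 first.
1, 2, 5 and 6 are all available; 1 is listed earlier → 1.
7 now also ready, so the ready set is {2, 5, 6, 7}; 2 is listed earlier → 2.
Ready: 5, 6 and 7. 5 is listed earlier → 5.
Ready: 6 and 7. 6 is listed earlier → 6.
Ready: 4 and 7. 4 is listed earlier → 4.
That leaves 7 as the only ready step → 7.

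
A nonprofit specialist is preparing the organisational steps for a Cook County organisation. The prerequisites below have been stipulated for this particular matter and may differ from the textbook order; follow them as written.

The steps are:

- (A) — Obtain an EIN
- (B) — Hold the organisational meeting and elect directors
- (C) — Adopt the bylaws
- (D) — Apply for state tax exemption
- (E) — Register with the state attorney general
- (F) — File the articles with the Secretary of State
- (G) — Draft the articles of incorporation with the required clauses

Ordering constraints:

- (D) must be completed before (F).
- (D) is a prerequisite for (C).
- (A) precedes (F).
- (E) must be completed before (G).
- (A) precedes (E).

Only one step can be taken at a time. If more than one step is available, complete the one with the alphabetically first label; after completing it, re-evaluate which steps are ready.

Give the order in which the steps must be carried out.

(A), (B), (D), (C), (E), (F), (G)

Nothing is required for (A), (B) and (D). (A) has the earlier label → (A) first.
(E) now also ready, so the ready set is {(B), (D), (E)}; (B) has the earlier label → (B).
Ready: (D) and (E). (D) has the earlier label → (D).
(C) and (F) now also ready, so the ready set is {(C), (E), (F)}; (C) has the earlier label → (C).
(E) and (F) are both available; (E) has the earlier label → (E).
(G) now also ready, so the ready set is {(F), (G)}; (F) has the earlier label → (F).
(G) needed (E), now all done → (G).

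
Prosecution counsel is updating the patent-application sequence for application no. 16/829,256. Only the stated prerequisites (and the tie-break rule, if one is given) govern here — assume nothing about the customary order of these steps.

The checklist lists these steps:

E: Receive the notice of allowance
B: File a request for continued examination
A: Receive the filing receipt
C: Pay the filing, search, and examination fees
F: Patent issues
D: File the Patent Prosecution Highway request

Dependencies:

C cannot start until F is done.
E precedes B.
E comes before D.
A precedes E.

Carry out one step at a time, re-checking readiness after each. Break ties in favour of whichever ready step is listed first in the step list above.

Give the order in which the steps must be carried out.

A and F have no prerequisites; A is listed earlier, so A is first.
Ready: E and F. E is listed earlier → E.
B, F and D are all available; B is listed earlier → B.
Now F and D have their prerequisites met. F is listed earlier, so F next.
C now also ready, so the ready set is {C, D}; C is listed earlier → C.
That leaves D as the only ready step → D.

A, E, B, F, C, D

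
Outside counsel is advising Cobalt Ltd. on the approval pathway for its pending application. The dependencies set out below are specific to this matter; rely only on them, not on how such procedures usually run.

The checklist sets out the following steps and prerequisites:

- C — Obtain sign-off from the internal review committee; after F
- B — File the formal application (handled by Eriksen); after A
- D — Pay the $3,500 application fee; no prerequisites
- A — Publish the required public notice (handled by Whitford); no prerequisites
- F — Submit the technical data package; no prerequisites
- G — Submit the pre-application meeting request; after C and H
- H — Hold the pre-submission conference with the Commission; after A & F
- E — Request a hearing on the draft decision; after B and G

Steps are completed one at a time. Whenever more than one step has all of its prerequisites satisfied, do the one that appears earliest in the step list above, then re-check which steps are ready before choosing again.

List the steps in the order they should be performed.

D A B F C H G E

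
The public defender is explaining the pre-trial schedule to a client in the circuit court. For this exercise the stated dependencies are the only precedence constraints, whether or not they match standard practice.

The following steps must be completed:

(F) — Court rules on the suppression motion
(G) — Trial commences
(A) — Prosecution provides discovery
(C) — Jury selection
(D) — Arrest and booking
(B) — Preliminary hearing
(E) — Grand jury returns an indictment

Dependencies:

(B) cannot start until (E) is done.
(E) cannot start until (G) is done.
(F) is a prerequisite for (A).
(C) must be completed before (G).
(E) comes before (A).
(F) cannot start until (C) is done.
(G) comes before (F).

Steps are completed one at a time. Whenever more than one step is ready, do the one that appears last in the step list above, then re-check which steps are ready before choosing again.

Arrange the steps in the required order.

(D), (C), (G), (E), (B), (F), (A)

Nothing is required for (D) and (C). (D) is listed later → (D) first.
(C) is the only step now ready → (C).
(G) is the only step now ready → (G).
Now (E) and (F) have their prerequisites met. (E) is listed later, so (E) next.
(B) and (F) are both available; (B) is listed later → (B).
That leaves (F) as the only ready step → (F).
Next only (A) has its prerequisites met → (A).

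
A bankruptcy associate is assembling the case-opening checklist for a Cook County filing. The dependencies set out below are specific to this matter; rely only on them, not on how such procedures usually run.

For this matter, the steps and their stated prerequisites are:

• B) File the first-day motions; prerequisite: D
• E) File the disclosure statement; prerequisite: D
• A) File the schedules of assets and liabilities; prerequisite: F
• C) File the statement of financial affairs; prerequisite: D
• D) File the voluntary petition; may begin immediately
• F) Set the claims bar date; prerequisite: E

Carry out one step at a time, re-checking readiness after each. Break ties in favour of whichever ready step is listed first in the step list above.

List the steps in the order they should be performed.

D B E C F A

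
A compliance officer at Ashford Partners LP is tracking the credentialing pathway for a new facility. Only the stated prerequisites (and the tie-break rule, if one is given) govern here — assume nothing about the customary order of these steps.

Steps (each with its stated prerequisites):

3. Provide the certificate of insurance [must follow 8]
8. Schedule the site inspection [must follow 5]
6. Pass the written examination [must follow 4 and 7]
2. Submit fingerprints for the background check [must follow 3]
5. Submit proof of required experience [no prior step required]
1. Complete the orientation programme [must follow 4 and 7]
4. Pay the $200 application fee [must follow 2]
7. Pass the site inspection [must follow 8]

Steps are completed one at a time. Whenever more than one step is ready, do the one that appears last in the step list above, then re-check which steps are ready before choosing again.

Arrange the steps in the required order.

5 → 8 → 7 → 3 → 2 → 4 → 1 → 6

Only 5 has no prerequisites, so it is first.
8 needed 5, now all done → 8.
7 and 3 are both available; 7 is listed later → 7.
3 is the only step now ready → 3.
2 needed 3, now all done → 2.
That leaves 4 as the only ready step → 4.
Now 1 and 6 have their prerequisites met. 1 is listed later, so 1 next.
That leaves 6 as the only ready step → 6.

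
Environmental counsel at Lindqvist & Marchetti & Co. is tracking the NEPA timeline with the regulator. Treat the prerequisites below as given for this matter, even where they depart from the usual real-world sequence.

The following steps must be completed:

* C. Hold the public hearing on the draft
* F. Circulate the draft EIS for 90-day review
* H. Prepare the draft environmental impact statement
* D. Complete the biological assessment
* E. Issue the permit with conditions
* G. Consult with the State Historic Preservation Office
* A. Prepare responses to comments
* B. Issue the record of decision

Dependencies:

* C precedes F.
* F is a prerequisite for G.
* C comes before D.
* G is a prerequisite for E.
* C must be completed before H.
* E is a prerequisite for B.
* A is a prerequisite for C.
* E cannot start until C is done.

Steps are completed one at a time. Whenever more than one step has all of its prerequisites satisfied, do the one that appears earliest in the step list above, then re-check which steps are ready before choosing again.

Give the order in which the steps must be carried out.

Only A has no prerequisites, so it is first.
C needed A, now all done → C.
Now F, H and D have their prerequisites met. F is listed earlier, so F next.
Ready: H, D and G. H is listed earlier → H.
Now D and G have their prerequisites met. D is listed earlier, so D next.
G needed F, now all done → G.
E is the only step now ready → E.
B is the only step now ready → B.

A C F H D G E B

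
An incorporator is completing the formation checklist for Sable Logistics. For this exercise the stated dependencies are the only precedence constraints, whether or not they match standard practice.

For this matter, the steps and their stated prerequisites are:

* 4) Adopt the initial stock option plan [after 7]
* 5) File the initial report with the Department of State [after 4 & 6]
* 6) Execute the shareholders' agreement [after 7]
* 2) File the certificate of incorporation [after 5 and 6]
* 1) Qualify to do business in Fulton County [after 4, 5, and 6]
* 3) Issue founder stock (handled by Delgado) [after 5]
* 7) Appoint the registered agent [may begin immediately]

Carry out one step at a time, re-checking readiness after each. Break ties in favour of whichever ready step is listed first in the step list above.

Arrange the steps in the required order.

7 is the only step with nothing outstanding, so it goes first.
Ready: 4 and 6. 4 is listed earlier → 4.
6 needed 7, now all done → 6.
5 needed 4 and 6, now all done → 5.
Ready: 2, 1 and 3. 2 is listed earlier → 2.
1 and 3 are both available; 1 is listed earlier → 1.
3 is the only step now ready → 3.

7 4 6 5 2 1 3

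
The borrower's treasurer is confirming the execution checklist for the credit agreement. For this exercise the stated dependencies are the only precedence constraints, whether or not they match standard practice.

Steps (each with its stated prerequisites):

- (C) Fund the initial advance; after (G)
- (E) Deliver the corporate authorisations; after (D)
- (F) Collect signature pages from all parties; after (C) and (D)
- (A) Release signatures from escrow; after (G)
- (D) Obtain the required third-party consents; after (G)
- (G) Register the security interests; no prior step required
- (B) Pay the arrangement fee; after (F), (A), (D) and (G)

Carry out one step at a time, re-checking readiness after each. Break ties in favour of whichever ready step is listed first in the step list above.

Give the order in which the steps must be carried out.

Only (G) has no prerequisites, so it is first.
Now (C), (A) and (D) have their prerequisites met. (C) is listed earlier, so (C) next.
(A) and (D) are both available; (A) is listed earlier → (A).
(D) needed (G), now all done → (D).
Now (E) and (F) have their prerequisites met. (E) is listed earlier, so (E) next.
(F) is the only step now ready → (F).
(B) needed (F), (A), (D) and (G), now all done → (B).

(G), (C), (A), (D), (E), (F), (B)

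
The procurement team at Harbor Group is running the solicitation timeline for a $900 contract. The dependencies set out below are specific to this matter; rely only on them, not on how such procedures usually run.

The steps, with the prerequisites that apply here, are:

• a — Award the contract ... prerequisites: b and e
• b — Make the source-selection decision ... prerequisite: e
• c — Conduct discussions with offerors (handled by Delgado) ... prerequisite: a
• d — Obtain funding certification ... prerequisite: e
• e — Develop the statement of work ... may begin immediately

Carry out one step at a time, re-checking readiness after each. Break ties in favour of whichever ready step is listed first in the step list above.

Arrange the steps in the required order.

e is the only step with nothing outstanding, so it goes first.
Ready: b and d. b is listed earlier → b.
a now also ready, so the ready set is {a, d}; a is listed earlier → a.
c now also ready, so the ready set is {c, d}; c is listed earlier → c.
d needed e, now all done → d.

e b a c d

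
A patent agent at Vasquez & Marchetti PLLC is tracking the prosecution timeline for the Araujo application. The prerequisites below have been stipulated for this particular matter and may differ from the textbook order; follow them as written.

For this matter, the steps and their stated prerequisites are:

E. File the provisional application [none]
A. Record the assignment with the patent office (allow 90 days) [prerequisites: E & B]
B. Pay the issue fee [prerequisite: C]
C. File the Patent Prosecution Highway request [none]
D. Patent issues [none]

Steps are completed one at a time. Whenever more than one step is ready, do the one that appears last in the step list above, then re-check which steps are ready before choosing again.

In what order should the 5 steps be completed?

Nothing is required for D, C and E. D is listed later → D first.
Now C and E have their prerequisites met. C is listed later, so C next.
Now B and E have their prerequisites met. B is listed later, so B next.
Next only E has its prerequisites met → E.
That leaves A as the only ready step → A.

D → C → B → E → A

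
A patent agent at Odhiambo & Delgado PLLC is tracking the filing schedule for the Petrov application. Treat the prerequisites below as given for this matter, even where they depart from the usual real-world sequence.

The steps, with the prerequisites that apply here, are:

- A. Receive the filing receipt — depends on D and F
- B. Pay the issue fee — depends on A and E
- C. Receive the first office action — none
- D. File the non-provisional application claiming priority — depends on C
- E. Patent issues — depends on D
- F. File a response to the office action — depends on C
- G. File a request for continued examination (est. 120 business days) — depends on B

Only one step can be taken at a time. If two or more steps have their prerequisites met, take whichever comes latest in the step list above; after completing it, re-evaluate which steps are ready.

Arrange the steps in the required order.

C is the only step with nothing outstanding, so it goes first.
Ready: F and D. F is listed later → F.
Next only D has its prerequisites met → D.
E and A are both available; E is listed later → E.
That leaves A as the only ready step → A.
B is the only step now ready → B.
G is the only step now ready → G.

C, F, D, E, A, B, G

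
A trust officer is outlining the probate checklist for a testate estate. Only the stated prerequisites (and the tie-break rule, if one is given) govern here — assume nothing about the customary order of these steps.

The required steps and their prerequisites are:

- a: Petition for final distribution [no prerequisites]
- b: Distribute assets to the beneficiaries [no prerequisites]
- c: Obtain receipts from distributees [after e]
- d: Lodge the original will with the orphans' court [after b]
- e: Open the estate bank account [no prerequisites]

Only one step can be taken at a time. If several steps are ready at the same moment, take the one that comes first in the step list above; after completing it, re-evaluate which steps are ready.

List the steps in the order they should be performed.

a b d e c

Nothing is required for a, b and e. a is listed earlier → a first.
b and e are both available; b is listed earlier → b.
Now d and e have their prerequisites met. d is listed earlier, so d next.
Next only e has its prerequisites met → e.
That leaves c as the only ready step → c.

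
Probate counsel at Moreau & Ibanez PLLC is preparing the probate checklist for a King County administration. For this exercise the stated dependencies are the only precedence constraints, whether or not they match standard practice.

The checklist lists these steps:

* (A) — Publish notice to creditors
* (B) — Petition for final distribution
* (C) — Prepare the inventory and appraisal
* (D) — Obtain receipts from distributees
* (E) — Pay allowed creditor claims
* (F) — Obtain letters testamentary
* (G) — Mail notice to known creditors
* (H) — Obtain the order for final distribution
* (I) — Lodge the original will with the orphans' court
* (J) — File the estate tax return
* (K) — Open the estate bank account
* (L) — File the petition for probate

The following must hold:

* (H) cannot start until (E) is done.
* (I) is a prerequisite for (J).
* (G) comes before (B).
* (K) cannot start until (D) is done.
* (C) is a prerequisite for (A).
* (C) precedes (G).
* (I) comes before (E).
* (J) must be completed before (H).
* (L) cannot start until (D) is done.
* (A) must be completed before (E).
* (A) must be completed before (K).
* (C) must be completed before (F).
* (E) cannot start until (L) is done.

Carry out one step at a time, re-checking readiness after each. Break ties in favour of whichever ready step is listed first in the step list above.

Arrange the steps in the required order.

(C) → (A) → (D) → (F) → (G) → (B) → (I) → (J) → (K) → (L) → (E) → (H)

Nothing is required for (C), (D) and (I). (C) is listed earlier → (C) first.
(A), (D), (F), (G) and (I) are all available; (A) is listed earlier → (A).
Ready: (D), (F), (G) and (I). (D) is listed earlier → (D).
Ready: (F), (G), (I), (K) and (L). (F) is listed earlier → (F).
(G), (I), (K) and (L) are all available; (G) is listed earlier → (G).
Ready: (B), (I), (K) and (L). (B) is listed earlier → (B).
Ready: (I), (K) and (L). (I) is listed earlier → (I).
(J), (K) and (L) are all available; (J) is listed earlier → (J).
Ready: (K) and (L). (K) is listed earlier → (K).
(L) needed (D), now all done → (L).
Next only (E) has its prerequisites met → (E).
(H) needed (E) and (J), now all done → (H).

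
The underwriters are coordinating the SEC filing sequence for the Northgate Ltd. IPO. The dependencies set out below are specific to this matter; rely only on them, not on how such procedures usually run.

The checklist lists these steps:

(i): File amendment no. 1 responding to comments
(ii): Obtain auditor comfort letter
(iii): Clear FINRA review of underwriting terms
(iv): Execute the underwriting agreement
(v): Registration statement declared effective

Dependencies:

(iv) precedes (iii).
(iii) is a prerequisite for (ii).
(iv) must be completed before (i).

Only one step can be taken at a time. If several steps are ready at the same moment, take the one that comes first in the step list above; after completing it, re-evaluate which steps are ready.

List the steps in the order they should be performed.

Nothing is required for (iv) and (v). (iv) is listed earlier → (iv) first.
(i) and (iii) now also ready, so the ready set is {(i), (iii), (v)}; (i) is listed earlier → (i).
Ready: (iii) and (v). (iii) is listed earlier → (iii).
Ready: (ii) and (v). (ii) is listed earlier → (ii).
(v) is the only step now ready → (v).

(iv) → (i) → (iii) → (ii) → (v)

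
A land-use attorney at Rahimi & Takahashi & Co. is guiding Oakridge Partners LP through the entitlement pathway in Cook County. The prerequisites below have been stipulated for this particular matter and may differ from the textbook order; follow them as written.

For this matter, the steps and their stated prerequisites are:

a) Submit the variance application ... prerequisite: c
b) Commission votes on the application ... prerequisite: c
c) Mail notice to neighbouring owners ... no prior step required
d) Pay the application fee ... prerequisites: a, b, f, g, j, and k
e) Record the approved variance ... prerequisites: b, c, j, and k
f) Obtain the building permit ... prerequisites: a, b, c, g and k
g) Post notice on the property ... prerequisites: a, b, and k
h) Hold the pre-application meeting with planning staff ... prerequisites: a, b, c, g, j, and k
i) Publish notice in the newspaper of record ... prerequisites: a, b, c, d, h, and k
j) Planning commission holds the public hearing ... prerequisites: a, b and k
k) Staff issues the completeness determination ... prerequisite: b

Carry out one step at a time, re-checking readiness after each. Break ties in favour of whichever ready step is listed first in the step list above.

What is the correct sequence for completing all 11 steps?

c, a, b, k, g, f, j, d, e, h, i

Only c has no prerequisites, so it is first.
Now a and b have their prerequisites met. a is listed earlier, so a next.
That leaves b as the only ready step → b.
k is the only step now ready → k.
Ready: g and j. g is listed earlier → g.
f and j are both available; f is listed earlier → f.
Next only j has its prerequisites met → j.
d, e and h are all available; d is listed earlier → d.
Now e and h have their prerequisites met. e is listed earlier, so e next.
h is the only step now ready → h.
i needed a, b, c, d, h and k, now all done → i.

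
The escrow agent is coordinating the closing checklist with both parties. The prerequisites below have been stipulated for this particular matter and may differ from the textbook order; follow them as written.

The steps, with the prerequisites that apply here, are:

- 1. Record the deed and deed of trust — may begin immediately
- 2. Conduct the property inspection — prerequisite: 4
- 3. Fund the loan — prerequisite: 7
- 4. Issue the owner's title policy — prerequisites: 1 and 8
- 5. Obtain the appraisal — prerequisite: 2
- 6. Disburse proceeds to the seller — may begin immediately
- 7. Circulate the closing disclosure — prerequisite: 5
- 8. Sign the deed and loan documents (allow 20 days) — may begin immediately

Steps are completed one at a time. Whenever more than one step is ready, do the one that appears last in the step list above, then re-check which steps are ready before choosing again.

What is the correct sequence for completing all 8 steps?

8, 6, 1, 4, 2, 5, 7, 3

Nothing is required for 8, 6 and 1. 8 is listed later → 8 first.
Ready: 6 and 1. 6 is listed later → 6.
1 is the only step now ready → 1.
4 is the only step now ready → 4.
2 is the only step now ready → 2.
5 needed 2, now all done → 5.
That leaves 7 as the only ready step → 7.
3 is the only step now ready → 3.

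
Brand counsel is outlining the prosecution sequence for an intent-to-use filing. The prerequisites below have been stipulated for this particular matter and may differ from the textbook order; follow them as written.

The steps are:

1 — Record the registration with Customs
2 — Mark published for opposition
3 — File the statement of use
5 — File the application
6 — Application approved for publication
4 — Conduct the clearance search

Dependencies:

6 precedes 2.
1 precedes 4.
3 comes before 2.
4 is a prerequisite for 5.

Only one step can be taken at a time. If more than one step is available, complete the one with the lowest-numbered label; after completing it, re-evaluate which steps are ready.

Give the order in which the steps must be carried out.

1 3 4 5 6 2

Nothing is required for 1, 3 and 6. 1 has the earlier label → 1 first.
4 now also ready, so the ready set is {3, 4, 6}; 3 has the earlier label → 3.
4 and 6 are both available; 4 has the earlier label → 4.
5 now also ready, so the ready set is {5, 6}; 5 has the earlier label → 5.
Next only 6 has its prerequisites met → 6.
2 is the only step now ready → 2.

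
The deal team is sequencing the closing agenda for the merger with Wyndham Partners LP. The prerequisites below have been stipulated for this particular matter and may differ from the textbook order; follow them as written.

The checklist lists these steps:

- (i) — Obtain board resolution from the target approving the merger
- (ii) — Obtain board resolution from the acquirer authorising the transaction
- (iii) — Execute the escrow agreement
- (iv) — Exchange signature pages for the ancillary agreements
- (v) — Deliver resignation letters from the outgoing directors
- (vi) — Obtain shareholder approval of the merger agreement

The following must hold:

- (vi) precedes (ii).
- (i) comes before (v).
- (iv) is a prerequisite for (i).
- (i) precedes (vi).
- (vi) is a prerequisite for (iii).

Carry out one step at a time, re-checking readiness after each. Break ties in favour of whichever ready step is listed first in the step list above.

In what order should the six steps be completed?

(iv), (i), (v), (vi), (ii), (iii)

(iv) has no prerequisites → (iv) first.
(i) needed (iv), now all done → (i).
(v) and (vi) are both available; (v) is listed earlier → (v).
(vi) needed (i), now all done → (vi).
Ready: (ii) and (iii). (ii) is listed earlier → (ii).
(iii) is the only step now ready → (iii).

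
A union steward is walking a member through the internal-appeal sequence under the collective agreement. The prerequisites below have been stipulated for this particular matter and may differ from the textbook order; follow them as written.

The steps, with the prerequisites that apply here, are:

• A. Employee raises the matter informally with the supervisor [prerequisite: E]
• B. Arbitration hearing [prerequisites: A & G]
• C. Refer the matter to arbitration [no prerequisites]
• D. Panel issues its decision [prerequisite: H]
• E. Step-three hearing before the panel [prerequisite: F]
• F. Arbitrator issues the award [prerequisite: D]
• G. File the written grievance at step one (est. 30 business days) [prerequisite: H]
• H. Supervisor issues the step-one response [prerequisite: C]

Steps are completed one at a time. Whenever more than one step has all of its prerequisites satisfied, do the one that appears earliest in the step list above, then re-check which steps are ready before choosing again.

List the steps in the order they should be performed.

C, H, D, F, E, A, G, B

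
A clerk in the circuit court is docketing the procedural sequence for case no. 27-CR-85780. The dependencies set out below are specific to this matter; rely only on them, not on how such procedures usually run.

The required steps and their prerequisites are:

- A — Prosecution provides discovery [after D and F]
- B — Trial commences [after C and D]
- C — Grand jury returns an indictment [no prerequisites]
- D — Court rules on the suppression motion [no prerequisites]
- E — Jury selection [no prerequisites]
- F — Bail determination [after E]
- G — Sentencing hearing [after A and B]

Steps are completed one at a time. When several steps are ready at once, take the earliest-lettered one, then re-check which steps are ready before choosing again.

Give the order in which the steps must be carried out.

C D B E F A G

C, D and E have no prerequisites; C has the earlier label, so C is first.
Now D and E have their prerequisites met. D has the earlier label, so D next.
Ready: B and E. B has the earlier label → B.
That leaves E as the only ready step → E.
F needed E, now all done → F.
Next only A has its prerequisites met → A.
G needed A and B, now all done → G.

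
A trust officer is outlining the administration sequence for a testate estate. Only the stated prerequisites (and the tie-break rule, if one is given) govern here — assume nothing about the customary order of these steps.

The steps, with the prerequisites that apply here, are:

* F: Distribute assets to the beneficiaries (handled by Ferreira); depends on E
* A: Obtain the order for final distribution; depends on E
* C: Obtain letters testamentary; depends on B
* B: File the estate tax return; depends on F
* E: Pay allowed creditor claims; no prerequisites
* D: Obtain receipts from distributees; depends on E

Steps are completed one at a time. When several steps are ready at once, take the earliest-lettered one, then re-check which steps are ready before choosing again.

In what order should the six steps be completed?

E has no prerequisites → E first.
A, D and F are all available; A has the earlier label → A.
Now D and F have their prerequisites met. D has the earlier label, so D next.
Next only F has its prerequisites met → F.
B needed F, now all done → B.
Next only C has its prerequisites met → C.

E → A → D → F → B → C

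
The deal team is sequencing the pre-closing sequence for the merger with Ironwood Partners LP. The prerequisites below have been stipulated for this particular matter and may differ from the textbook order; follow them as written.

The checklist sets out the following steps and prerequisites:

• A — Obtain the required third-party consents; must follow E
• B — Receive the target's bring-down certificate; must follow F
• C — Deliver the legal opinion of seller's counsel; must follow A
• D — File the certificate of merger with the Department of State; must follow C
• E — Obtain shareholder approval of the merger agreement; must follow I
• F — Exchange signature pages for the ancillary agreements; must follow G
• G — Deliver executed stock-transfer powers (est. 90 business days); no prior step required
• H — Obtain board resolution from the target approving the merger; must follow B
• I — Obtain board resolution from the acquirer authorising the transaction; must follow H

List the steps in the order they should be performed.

G → F → B → H → I → E → A → C → D

G has no prerequisites → G first.
F is the only step now ready → F.
That leaves B as the only ready step → B.
H needed B, now all done → H.
Next only I has its prerequisites met → I.
Next only E has its prerequisites met → E.
A needed E, now all done → A.
C needed A, now all done → C.
D is the only step now ready → D.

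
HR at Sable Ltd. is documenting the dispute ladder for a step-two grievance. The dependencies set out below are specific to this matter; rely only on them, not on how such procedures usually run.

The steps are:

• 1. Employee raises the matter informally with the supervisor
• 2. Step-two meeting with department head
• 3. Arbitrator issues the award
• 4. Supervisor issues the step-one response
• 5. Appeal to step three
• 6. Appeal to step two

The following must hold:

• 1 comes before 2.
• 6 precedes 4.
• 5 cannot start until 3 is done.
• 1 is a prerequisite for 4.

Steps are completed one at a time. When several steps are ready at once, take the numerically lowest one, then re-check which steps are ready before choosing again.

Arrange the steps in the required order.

1, 2, 3, 5, 6, 4

Nothing is required for 1, 3 and 6. 1 has the earlier label → 1 first.
2 now also ready, so the ready set is {2, 3, 6}; 2 has the earlier label → 2.
Now 3 and 6 have their prerequisites met. 3 has the earlier label, so 3 next.
5 now also ready, so the ready set is {5, 6}; 5 has the earlier label → 5.
6 is the only step now ready → 6.
That leaves 4 as the only ready step → 4.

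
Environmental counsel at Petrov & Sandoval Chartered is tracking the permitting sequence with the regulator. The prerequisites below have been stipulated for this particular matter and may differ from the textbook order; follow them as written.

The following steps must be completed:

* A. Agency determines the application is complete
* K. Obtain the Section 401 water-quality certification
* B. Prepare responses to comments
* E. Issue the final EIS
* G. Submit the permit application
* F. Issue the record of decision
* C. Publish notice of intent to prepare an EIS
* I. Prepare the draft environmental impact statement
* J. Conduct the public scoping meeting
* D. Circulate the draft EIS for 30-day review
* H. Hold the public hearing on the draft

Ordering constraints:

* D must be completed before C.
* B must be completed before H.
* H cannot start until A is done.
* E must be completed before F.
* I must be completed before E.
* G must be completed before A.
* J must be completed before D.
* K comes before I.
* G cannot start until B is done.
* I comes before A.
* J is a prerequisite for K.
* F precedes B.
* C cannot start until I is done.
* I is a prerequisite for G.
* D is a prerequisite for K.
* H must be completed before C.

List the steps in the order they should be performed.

J, D, K, I, E, F, B, G, A, H, C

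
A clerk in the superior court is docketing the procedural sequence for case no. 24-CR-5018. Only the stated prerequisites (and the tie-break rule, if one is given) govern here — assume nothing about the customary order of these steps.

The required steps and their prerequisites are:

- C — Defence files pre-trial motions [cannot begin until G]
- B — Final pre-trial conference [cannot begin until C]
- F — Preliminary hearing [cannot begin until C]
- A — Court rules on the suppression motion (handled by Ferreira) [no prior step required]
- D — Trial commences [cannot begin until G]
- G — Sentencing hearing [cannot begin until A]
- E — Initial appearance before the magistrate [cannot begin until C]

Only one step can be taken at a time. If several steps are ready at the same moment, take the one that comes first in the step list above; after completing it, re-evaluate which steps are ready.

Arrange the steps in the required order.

A is the only step with nothing outstanding, so it goes first.
G needed A, now all done → G.
Now C and D have their prerequisites met. C is listed earlier, so C next.
B, F, D and E are all available; B is listed earlier → B.
Now F, D and E have their prerequisites met. F is listed earlier, so F next.
D and E are both available; D is listed earlier → D.
Next only E has its prerequisites met → E.

A G C B F D E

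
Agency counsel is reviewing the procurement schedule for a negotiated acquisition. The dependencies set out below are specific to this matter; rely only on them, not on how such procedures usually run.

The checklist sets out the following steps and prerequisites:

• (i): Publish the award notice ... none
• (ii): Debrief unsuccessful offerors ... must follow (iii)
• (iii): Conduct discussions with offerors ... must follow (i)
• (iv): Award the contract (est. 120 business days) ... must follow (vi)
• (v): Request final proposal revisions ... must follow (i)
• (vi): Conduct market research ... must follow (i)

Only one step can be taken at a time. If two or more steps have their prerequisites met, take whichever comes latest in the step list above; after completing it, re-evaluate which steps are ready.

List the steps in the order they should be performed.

Only (i) has no prerequisites, so it is first.
(vi), (v) and (iii) are all available; (vi) is listed later → (vi).
Now (v), (iv) and (iii) have their prerequisites met. (v) is listed later, so (v) next.
Ready: (iv) and (iii). (iv) is listed later → (iv).
(iii) needed (i), now all done → (iii).
(ii) needed (iii), now all done → (ii).

(i) → (vi) → (v) → (iv) → (iii) → (ii)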